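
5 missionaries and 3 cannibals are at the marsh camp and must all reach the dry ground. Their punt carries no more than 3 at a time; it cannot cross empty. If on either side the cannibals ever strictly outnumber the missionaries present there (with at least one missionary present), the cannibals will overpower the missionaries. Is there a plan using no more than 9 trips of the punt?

Yes — this plan uses 7 crossings (≤ 9):
1. 2 cannibals → the dry ground.  (the marsh camp: 5M 1C; the dry ground: 0M 2C)
2. 1 cannibal ← the marsh camp.  (the marsh camp: 5M 2C; the dry ground: 0M 1C)
3. 2 missionaries and 1 cannibal → the dry ground.  (the marsh camp: 3M 1C; the dry ground: 2M 2C)
4. 1 cannibal ← the marsh camp.  (the marsh camp: 3M 2C; the dry ground: 2M 1C)
5. 1 missionary and 2 cannibals → the dry ground.  (the marsh camp: 2M 0C; the dry ground: 3M 3C)
6. 1 cannibal ← the marsh camp.  (the marsh camp: 2M 1C; the dry ground: 3M 2C)
7. 2 missionaries and 1 cannibal → the dry ground.  (the marsh camp: 0M 0C; the dry ground: 5M 3C)

Yes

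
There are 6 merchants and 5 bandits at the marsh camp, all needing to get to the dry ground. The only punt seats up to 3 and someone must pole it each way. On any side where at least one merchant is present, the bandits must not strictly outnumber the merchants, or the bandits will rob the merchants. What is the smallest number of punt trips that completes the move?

Counting alone: each trip to the dry ground takes at most 3 across and each return brings at least 1 back, so after t trips out (and t−1 returns) at most 3t − (t−1) of the 11 are across; that first reaches 11 at t = 5, so at least 9 crossings are needed.
The plan below uses exactly 9 crossings, so it is optimal:
1. 3 bandits → the dry ground.  (the marsh camp: 6M 2B; the dry ground: 0M 3B)
2. 1 bandit ← the marsh camp.  (the marsh camp: 6M 3B; the dry ground: 0M 2B)
3. 3 merchants → the dry ground.  (the marsh camp: 3M 3B; the dry ground: 3M 2B)
4. 1 merchant ← the marsh camp.  (the marsh camp: 4M 3B; the dry ground: 2M 2B)
5. 2 merchants and 1 bandit → the dry ground.  (the marsh camp: 2M 2B; the dry ground: 4M 3B)
6. 1 merchant ← the marsh camp.  (the marsh camp: 3M 2B; the dry ground: 3M 3B)
7. 2 merchants and 1 bandit → the dry ground.  (the marsh camp: 1M 1B; the dry ground: 5M 4B)
8. 1 merchant ← the marsh camp.  (the marsh camp: 2M 1B; the dry ground: 4M 4B)
9. 2 merchants and 1 bandit → the dry ground.  (the marsh camp: 0M 0B; the dry ground: 6M 5B)

9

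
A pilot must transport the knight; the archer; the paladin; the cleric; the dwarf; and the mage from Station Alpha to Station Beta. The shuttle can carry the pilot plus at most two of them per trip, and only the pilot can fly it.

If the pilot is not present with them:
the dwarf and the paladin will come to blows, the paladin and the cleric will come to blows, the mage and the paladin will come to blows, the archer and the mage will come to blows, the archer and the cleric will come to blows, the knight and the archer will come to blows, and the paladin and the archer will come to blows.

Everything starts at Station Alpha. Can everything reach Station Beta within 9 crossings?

Yes — this plan uses 9 crossings (≤ 9):
1. Pilot goes to Station Beta with the archer and the paladin.
2. Pilot goes back to Station Alpha with the archer.
3. Pilot goes to Station Beta with the archer and the knight.
4. Pilot goes back to Station Alpha with the archer.
5. Pilot goes to Station Beta with the cleric and the mage.
6. Pilot goes back to Station Alpha with the paladin.
7. Pilot goes to Station Beta with the archer and the dwarf.
8. Pilot goes back to Station Alpha with the archer.
9. Pilot goes to Station Beta with the archer and the paladin.

Yes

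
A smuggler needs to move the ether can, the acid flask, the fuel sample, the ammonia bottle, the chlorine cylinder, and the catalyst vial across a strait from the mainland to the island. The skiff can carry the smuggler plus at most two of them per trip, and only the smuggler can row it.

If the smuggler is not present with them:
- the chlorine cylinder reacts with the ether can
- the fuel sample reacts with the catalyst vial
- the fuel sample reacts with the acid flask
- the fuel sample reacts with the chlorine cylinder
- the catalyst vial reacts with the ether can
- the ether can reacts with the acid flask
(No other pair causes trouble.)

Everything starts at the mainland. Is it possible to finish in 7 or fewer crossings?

Yes

Yes — this plan uses 7 crossings (≤ 7):
1. Smuggler goes to the island with the ether can and the fuel sample.  [the mainland: the acid flask, the ammonia bottle, the catalyst vial, the chlorine cylinder | the island: the ether can, the fuel sample]
2. Smuggler goes back to the mainland alone.  [the mainland: the acid flask, the ammonia bottle, the catalyst vial, the chlorine cylinder | the island: the ether can, the fuel sample]
3. Smuggler goes to the island with the acid flask and the ammonia bottle.  [the mainland: the catalyst vial, the chlorine cylinder | the island: the acid flask, the ammonia bottle, the ether can, the fuel sample]
4. Smuggler goes back to the mainland with the ether can and the fuel sample.  [the mainland: the catalyst vial, the chlorine cylinder, the ether can, the fuel sample | the island: the acid flask, the ammonia bottle]
5. Smuggler goes to the island with the catalyst vial and the chlorine cylinder.  [the mainland: the ether can, the fuel sample | the island: the acid flask, the ammonia bottle, the catalyst vial, the chlorine cylinder]
6. Smuggler goes back to the mainland alone.  [the mainland: the ether can, the fuel sample | the island: the acid flask, the ammonia bottle, the catalyst vial, the chlorine cylinder]
7. Smuggler goes to the island with the ether can and the fuel sample.  [the mainland: — | the island: the acid flask, the ammonia bottle, the catalyst vial, the chlorine cylinder, the ether can, the fuel sample]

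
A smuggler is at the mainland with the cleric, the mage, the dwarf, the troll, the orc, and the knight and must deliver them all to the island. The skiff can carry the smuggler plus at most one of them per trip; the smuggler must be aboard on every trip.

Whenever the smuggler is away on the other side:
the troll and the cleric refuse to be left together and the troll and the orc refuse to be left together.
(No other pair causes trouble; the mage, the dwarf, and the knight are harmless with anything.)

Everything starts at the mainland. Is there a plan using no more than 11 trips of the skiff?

No

Counting alone: the smuggler can take at most 1 across per trip to the island, so moving all 6 needs at least 6 loaded trips out, with a return between consecutive ones — at least 11 crossings.
The safety rule pushes this higher. Following every safe sequence of crossings, the most of the 6 that can be at the island as the skiff arrives there on crossing 11 is 5 — never all 6.
So the move cannot be finished within 11 crossings. (The shortest complete plan takes 13:)
1. Smuggler goes to the island with the troll.  [the mainland: the cleric, the dwarf, the knight, the mage, the orc | the island: the troll]
2. Smuggler goes back to the mainland alone.  [the mainland: the cleric, the dwarf, the knight, the mage, the orc | the island: the troll]
3. Smuggler goes to the island with the cleric.  [the mainland: the dwarf, the knight, the mage, the orc | the island: the cleric, the troll]
4. Smuggler goes back to the mainland with the troll.  [the mainland: the dwarf, the knight, the mage, the orc, the troll | the island: the cleric]
5. Smuggler goes to the island with the orc.  [the mainland: the dwarf, the knight, the mage, the troll | the island: the cleric, the orc]
6. Smuggler goes back to the mainland alone.  [the mainland: the dwarf, the knight, the mage, the troll | the island: the cleric, the orc]
7. Smuggler goes to the island with the mage.  [the mainland: the dwarf, the knight, the troll | the island: the cleric, the mage, the orc]
8. Smuggler goes back to the mainland alone.  [the mainland: the dwarf, the knight, the troll | the island: the cleric, the mage, the orc]
9. Smuggler goes to the island with the dwarf.  [the mainland: the knight, the troll | the island: the cleric, the dwarf, the mage, the orc]
10. Smuggler goes back to the mainland alone.  [the mainland: the knight, the troll | the island: the cleric, the dwarf, the mage, the orc]
11. Smuggler goes to the island with the knight.  [the mainland: the troll | the island: the cleric, the dwarf, the knight, the mage, the orc]
12. Smuggler goes back to the mainland alone.  [the mainland: the troll | the island: the cleric, the dwarf, the knight, the mage, the orc]
13. Smuggler goes to the island with the troll.  [the mainland: — | the island: the cleric, the dwarf, the knight, the mage, the orc, the troll]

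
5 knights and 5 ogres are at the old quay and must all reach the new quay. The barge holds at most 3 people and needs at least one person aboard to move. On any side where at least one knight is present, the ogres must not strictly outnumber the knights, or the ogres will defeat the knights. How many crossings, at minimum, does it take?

Counting alone: each trip to the new quay takes at most 3 across and each return brings at least 1 back, so after t trips out (and t−1 returns) at most 3t − (t−1) of the 10 are across; that first reaches 10 at t = 5, so at least 9 crossings are needed.
The safety rule pushes this higher. Following every safe sequence of crossings, the most of the 10 that can be at the new quay as the barge arrives there on crossing 9 is 9 — never all 10.
So no plan with fewer than 11 crossings exists, and this one achieves 11:
1. 2 ogres → the new quay.  (the old quay: 5K 3O; the new quay: 0K 2O)
2. 1 ogre ← the old quay.  (the old quay: 5K 4O; the new quay: 0K 1O)
3. 3 ogres → the new quay.  (the old quay: 5K 1O; the new quay: 0K 4O)
4. 1 ogre ← the old quay.  (the old quay: 5K 2O; the new quay: 0K 3O)
5. 3 knights → the new quay.  (the old quay: 2K 2O; the new quay: 3K 3O)
6. 1 knight and 1 ogre ← the old quay.  (the old quay: 3K 3O; the new quay: 2K 2O)
7. 3 knights → the new quay.  (the old quay: 0K 3O; the new quay: 5K 2O)
8. 1 ogre ← the old quay.  (the old quay: 0K 4O; the new quay: 5K 1O)
9. 2 ogres → the new quay.  (the old quay: 0K 2O; the new quay: 5K 3O)
10. 1 ogre ← the old quay.  (the old quay: 0K 3O; the new quay: 5K 2O)
11. 3 ogres → the new quay.  (the old quay: 0K 0O; the new quay: 5K 5O)

11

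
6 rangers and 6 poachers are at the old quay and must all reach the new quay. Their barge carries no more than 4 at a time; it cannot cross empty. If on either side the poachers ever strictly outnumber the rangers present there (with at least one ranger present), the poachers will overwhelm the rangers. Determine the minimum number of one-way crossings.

Counting alone: each trip to the new quay takes at most 4 across and each return brings at least 1 back, so after t trips out (and t−1 returns) at most 4t − (t−1) of the 12 are across; that first reaches 12 at t = 4, so at least 7 crossings are needed.
The safety rule pushes this higher. Following every safe sequence of crossings, the most of the 12 that can be at the new quay as the barge arrives there on crossing 7 is 11 — never all 12.
So no plan with fewer than 9 crossings exists, and this one achieves 9:
1. 2 poachers → the new quay.  (the old quay: 6R 4P; the new quay: 0R 2P)
2. 1 poacher ← the old quay.  (the old quay: 6R 5P; the new quay: 0R 1P)
3. 4 poachers → the new quay.  (the old quay: 6R 1P; the new quay: 0R 5P)
4. 1 poacher ← the old quay.  (the old quay: 6R 2P; the new quay: 0R 4P)
5. 4 rangers → the new quay.  (the old quay: 2R 2P; the new quay: 4R 4P)
6. 1 ranger and 1 poacher ← the old quay.  (the old quay: 3R 3P; the new quay: 3R 3P)
7. 2 rangers and 2 poachers → the new quay.  (the old quay: 1R 1P; the new quay: 5R 5P)
8. 1 ranger and 1 poacher ← the old quay.  (the old quay: 2R 2P; the new quay: 4R 4P)
9. 2 rangers and 2 poachers → the new quay.  (the old quay: 0R 0P; the new quay: 6R 6P)

9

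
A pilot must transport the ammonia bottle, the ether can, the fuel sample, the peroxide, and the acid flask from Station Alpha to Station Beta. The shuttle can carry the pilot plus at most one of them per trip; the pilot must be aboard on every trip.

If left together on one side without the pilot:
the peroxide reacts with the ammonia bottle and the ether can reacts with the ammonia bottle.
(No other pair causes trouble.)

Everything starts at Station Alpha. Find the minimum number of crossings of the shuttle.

Counting alone: the pilot can take at most 1 across per trip to Station Beta, so moving all 5 needs at least 5 loaded trips out, with a return between consecutive ones — at least 9 crossings.
The safety rule pushes this higher. Following every safe sequence of crossings, the most of the 5 that can be at Station Beta as the shuttle arrives there on crossing 9 is 4 — never all 5.
So no plan with fewer than 11 crossings exists, and this one achieves 11:
1. Pilot goes to Station Beta with the ammonia bottle.
2. Pilot goes back to Station Alpha alone.
3. Pilot goes to Station Beta with the ether can.
4. Pilot goes back to Station Alpha with the ammonia bottle.
5. Pilot goes to Station Beta with the peroxide.
6. Pilot goes back to Station Alpha alone.
7. Pilot goes to Station Beta with the fuel sample.
8. Pilot goes back to Station Alpha alone.
9. Pilot goes to Station Beta with the acid flask.
10. Pilot goes back to Station Alpha alone.
11. Pilot goes to Station Beta with the ammonia bottle.

11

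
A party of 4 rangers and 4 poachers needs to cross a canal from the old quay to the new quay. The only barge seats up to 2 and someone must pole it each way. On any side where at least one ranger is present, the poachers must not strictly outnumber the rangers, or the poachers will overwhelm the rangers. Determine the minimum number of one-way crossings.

impossible

Following every safe sequence of crossings from the start, the most of the 8 that can be at the new quay as the barge arrives there on crossings 1, 3, 5 is 2, 3, 4 respectively; the best ever achieved is 4 of 8.
From crossing 7 on, no configuration arises that was not already reachable earlier: only 11 distinct safe configurations (who is on which side, and where the barge is) can ever be reached, none of them has everyone across, and every continuation just revisits them. They are: 0 rangers + 0 poachers across (barge back at the start); 0 rangers + 1 poacher across (barge there); 0 rangers + 1 poacher across (barge back at the start); 0 rangers + 2 poachers across (barge there); 0 rangers + 2 poachers across (barge back at the start); 0 rangers + 3 poachers across (barge there); 0 rangers + 3 poachers across (barge back at the start); 0 rangers + 4 poachers across (barge there); 1 ranger + 1 poacher across (barge there); 1 ranger + 1 poacher across (barge back at the start); 2 rangers + 2 poachers across (barge there). So no valid plan exists.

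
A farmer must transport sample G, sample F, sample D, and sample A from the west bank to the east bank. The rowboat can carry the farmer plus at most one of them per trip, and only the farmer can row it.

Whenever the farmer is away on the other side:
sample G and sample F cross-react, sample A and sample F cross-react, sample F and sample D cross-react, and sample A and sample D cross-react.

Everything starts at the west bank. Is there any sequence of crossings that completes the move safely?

No

Whatever the first load, the items left behind include a forbidden pair without the farmer. No opening move is safe, so no plan exists.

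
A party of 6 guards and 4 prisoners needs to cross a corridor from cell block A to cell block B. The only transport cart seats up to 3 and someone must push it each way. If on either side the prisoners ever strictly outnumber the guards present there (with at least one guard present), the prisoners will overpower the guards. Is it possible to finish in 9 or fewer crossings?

Yes — this plan uses 9 crossings (≤ 9):
1. 2 prisoners → cell block B.  (cell block A: 6G 2P; cell block B: 0G 2P)
2. 1 prisoner ← cell block A.  (cell block A: 6G 3P; cell block B: 0G 1P)
3. 3 prisoners → cell block B.  (cell block A: 6G 0P; cell block B: 0G 4P)
4. 1 prisoner ← cell block A.  (cell block A: 6G 1P; cell block B: 0G 3P)
5. 3 guards → cell block B.  (cell block A: 3G 1P; cell block B: 3G 3P)
6. 1 prisoner ← cell block A.  (cell block A: 3G 2P; cell block B: 3G 2P)
7. 1 guard and 2 prisoners → cell block B.  (cell block A: 2G 0P; cell block B: 4G 4P)
8. 1 prisoner ← cell block A.  (cell block A: 2G 1P; cell block B: 4G 3P)
9. 2 guards and 1 prisoner → cell block B.  (cell block A: 0G 0P; cell block B: 6G 4P)

Yes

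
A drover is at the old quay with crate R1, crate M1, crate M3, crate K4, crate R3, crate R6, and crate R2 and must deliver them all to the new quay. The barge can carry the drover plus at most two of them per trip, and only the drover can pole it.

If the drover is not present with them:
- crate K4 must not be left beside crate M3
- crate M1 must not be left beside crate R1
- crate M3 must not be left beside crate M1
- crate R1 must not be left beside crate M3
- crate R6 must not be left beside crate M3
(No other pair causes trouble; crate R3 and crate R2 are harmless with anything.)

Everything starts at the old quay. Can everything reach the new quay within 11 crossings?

Yes — this plan uses 11 crossings (≤ 11):
1. Drover goes to the new quay with crate M3 and crate R1.
2. Drover goes back to the old quay with crate R1.
3. Drover goes to the new quay with crate K4 and crate R1.
4. Drover goes back to the old quay with crate M3.
5. Drover goes to the new quay with crate M1 and crate R6.
6. Drover goes back to the old quay with crate R1.
7. Drover goes to the new quay with crate R1 and crate R3.
8. Drover goes back to the old quay with crate R1.
9. Drover goes to the new quay with crate R1 and crate R2.
10. Drover goes back to the old quay with crate R1.
11. Drover goes to the new quay with crate M3 and crate R1.

Yes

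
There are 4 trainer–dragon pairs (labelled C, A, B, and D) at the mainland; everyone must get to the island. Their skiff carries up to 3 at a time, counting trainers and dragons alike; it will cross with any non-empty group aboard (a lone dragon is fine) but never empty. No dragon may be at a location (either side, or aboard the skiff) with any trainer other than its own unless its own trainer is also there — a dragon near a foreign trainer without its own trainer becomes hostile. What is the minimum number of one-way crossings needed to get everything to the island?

9

Counting alone: each trip to the island takes at most 3 across and each return brings at least 1 back, so after t trips out (and t−1 returns) at most 3t − (t−1) of the 8 are across; that first reaches 8 at t = 4, so at least 7 crossings are needed.
The safety rule pushes this higher. Following every safe sequence of crossings, the most of the 8 that can be at the island as the skiff arrives there on crossing 7 is 7 — never all 8.
So no plan with fewer than 9 crossings exists, and this one achieves 9:
1. dragon C and trainer C cross → the island.
2. trainer C crosses ← the mainland.
3. dragon A, trainer A, and trainer C cross → the island.
4. dragon C and trainer C cross ← the mainland.
5. trainer B, trainer C, and trainer D cross → the island.
6. dragon A crosses ← the mainland.
7. dragon A and dragon C cross → the island.
8. dragon C crosses ← the mainland.
9. dragon B, dragon C, and dragon D cross → the island.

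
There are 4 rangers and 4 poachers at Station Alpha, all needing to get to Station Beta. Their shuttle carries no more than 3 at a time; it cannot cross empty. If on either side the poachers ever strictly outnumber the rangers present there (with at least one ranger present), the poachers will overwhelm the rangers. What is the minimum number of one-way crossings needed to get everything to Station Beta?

9

Counting alone: each trip to Station Beta takes at most 3 across and each return brings at least 1 back, so after t trips out (and t−1 returns) at most 3t − (t−1) of the 8 are across; that first reaches 8 at t = 4, so at least 7 crossings are needed.
The safety rule pushes this higher. Following every safe sequence of crossings, the most of the 8 that can be at Station Beta as the shuttle arrives there on crossing 7 is 7 — never all 8.
So no plan with fewer than 9 crossings exists, and this one achieves 9:
1. 2 poachers → Station Beta.  (Station Alpha: 4R 2P; Station Beta: 0R 2P)
2. 1 poacher ← Station Alpha.  (Station Alpha: 4R 3P; Station Beta: 0R 1P)
3. 3 poachers → Station Beta.  (Station Alpha: 4R 0P; Station Beta: 0R 4P)
4. 1 poacher ← Station Alpha.  (Station Alpha: 4R 1P; Station Beta: 0R 3P)
5. 3 rangers → Station Beta.  (Station Alpha: 1R 1P; Station Beta: 3R 3P)
6. 1 ranger and 1 poacher ← Station Alpha.  (Station Alpha: 2R 2P; Station Beta: 2R 2P)
7. 2 rangers → Station Beta.  (Station Alpha: 0R 2P; Station Beta: 4R 2P)
8. 1 poacher ← Station Alpha.  (Station Alpha: 0R 3P; Station Beta: 4R 1P)
9. 3 poachers → Station Beta.  (Station Alpha: 0R 0P; Station Beta: 4R 4P)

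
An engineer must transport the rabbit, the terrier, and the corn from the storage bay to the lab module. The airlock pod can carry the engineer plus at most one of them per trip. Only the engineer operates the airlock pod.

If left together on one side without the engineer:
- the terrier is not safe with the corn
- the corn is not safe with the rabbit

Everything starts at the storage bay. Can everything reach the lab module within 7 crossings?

Yes — this plan uses 7 crossings (≤ 7):
1. Engineer goes to the lab module with the corn.
2. Engineer goes back to the storage bay alone.
3. Engineer goes to the lab module with the rabbit.
4. Engineer goes back to the storage bay with the corn.
5. Engineer goes to the lab module with the terrier.
6. Engineer goes back to the storage bay alone.
7. Engineer goes to the lab module with the corn.

Yes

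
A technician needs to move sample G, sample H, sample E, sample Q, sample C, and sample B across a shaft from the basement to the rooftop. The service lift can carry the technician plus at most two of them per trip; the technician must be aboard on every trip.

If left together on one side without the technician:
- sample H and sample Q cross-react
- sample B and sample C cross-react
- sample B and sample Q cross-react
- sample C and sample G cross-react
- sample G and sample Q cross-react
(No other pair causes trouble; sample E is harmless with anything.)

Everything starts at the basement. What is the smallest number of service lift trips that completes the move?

7

Counting alone: the technician can take at most 2 across per trip to the rooftop, so moving all 6 needs at least 3 loaded trips out, with a return between consecutive ones — at least 5 crossings.
The safety rule pushes this higher. Following every safe sequence of crossings, the most of the 6 that can be at the rooftop as the service lift arrives there on crossing 5 is 5 — never all 6.
So no plan with fewer than 7 crossings exists, and this one achieves 7:
1. Technician goes to the rooftop with sample C and sample Q.  [the basement: sample B, sample E, sample G, sample H | the rooftop: sample C, sample Q]
2. Technician goes back to the basement alone.  [the basement: sample B, sample E, sample G, sample H | the rooftop: sample C, sample Q]
3. Technician goes to the rooftop with sample G and sample H.  [the basement: sample B, sample E | the rooftop: sample C, sample G, sample H, sample Q]
4. Technician goes back to the basement with sample C and sample Q.  [the basement: sample B, sample C, sample E, sample Q | the rooftop: sample G, sample H]
5. Technician goes to the rooftop with sample B and sample E.  [the basement: sample C, sample Q | the rooftop: sample B, sample E, sample G, sample H]
6. Technician goes back to the basement alone.  [the basement: sample C, sample Q | the rooftop: sample B, sample E, sample G, sample H]
7. Technician goes to the rooftop with sample C and sample Q.  [the basement: — | the rooftop: sample B, sample C, sample E, sample G, sample H, sample Q]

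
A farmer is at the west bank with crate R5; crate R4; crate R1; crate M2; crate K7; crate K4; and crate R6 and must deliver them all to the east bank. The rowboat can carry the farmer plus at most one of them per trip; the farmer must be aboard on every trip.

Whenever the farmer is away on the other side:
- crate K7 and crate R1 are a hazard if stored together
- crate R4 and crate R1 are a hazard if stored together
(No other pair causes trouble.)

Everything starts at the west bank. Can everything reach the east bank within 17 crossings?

Yes

Yes — this plan uses 15 crossings (≤ 17):
1. Farmer goes to the east bank with crate R1.  [the west bank: crate K4, crate K7, crate M2, crate R4, crate R5, crate R6 | the east bank: crate R1]
2. Farmer goes back to the west bank alone.  [the west bank: crate K4, crate K7, crate M2, crate R4, crate R5, crate R6 | the east bank: crate R1]
3. Farmer goes to the east bank with crate R5.  [the west bank: crate K4, crate K7, crate M2, crate R4, crate R6 | the east bank: crate R1, crate R5]
4. Farmer goes back to the west bank alone.  [the west bank: crate K4, crate K7, crate M2, crate R4, crate R6 | the east bank: crate R1, crate R5]
5. Farmer goes to the east bank with crate R4.  [the west bank: crate K4, crate K7, crate M2, crate R6 | the east bank: crate R1, crate R4, crate R5]
6. Farmer goes back to the west bank with crate R1.  [the west bank: crate K4, crate K7, crate M2, crate R1, crate R6 | the east bank: crate R4, crate R5]
7. Farmer goes to the east bank with crate K7.  [the west bank: crate K4, crate M2, crate R1, crate R6 | the east bank: crate K7, crate R4, crate R5]
8. Farmer goes back to the west bank alone.  [the west bank: crate K4, crate M2, crate R1, crate R6 | the east bank: crate K7, crate R4, crate R5]
9. Farmer goes to the east bank with crate M2.  [the west bank: crate K4, crate R1, crate R6 | the east bank: crate K7, crate M2, crate R4, crate R5]
10. Farmer goes back to the west bank alone.  [the west bank: crate K4, crate R1, crate R6 | the east bank: crate K7, crate M2, crate R4, crate R5]
11. Farmer goes to the east bank with crate K4.  [the west bank: crate R1, crate R6 | the east bank: crate K4, crate K7, crate M2, crate R4, crate R5]
12. Farmer goes back to the west bank alone.  [the west bank: crate R1, crate R6 | the east bank: crate K4, crate K7, crate M2, crate R4, crate R5]
13. Farmer goes to the east bank with crate R6.  [the west bank: crate R1 | the east bank: crate K4, crate K7, crate M2, crate R4, crate R5, crate R6]
14. Farmer goes back to the west bank alone.  [the west bank: crate R1 | the east bank: crate K4, crate K7, crate M2, crate R4, crate R5, crate R6]
15. Farmer goes to the east bank with crate R1.  [the west bank: — | the east bank: crate K4, crate K7, crate M2, crate R1, crate R4, crate R5, crate R6]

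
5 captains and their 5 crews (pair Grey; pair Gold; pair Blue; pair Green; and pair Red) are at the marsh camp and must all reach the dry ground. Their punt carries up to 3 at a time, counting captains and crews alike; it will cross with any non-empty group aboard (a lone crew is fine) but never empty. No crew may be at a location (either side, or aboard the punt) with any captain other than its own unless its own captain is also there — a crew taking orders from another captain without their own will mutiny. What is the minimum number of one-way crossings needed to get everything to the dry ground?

11

Counting alone: each trip to the dry ground takes at most 3 across and each return brings at least 1 back, so after t trips out (and t−1 returns) at most 3t − (t−1) of the 10 are across; that first reaches 10 at t = 5, so at least 9 crossings are needed.
The safety rule pushes this higher. Following every safe sequence of crossings, the most of the 10 that can be at the dry ground as the punt arrives there on crossing 9 is 9 — never all 10.
So no plan with fewer than 11 crossings exists, and this one achieves 11:
1. captain Grey and crew Grey cross → the dry ground.
2. captain Grey crosses ← the marsh camp.
3. crew Blue, crew Gold, and crew Green cross → the dry ground.
4. crew Grey crosses ← the marsh camp.
5. captain Blue, captain Gold, and captain Green cross → the dry ground.
6. captain Gold and crew Gold cross ← the marsh camp.
7. captain Gold, captain Grey, and captain Red cross → the dry ground.
8. crew Blue crosses ← the marsh camp.
9. crew Gold and crew Grey cross → the dry ground.
10. crew Grey crosses ← the marsh camp.
11. crew Blue, crew Grey, and crew Red cross → the dry ground.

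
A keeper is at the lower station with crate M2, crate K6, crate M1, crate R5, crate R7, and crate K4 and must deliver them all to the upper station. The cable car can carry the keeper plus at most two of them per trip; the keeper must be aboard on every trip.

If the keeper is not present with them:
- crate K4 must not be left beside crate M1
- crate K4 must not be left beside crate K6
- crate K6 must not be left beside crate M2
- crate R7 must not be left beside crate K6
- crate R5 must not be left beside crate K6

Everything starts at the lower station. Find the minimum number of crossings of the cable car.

7

Counting alone: the keeper can take at most 2 across per trip to the upper station, so moving all 6 needs at least 3 loaded trips out, with a return between consecutive ones — at least 5 crossings.
The safety rule pushes this higher. Following every safe sequence of crossings, the most of the 6 that can be at the upper station as the cable car arrives there on crossing 5 is 5 — never all 6.
So no plan with fewer than 7 crossings exists, and this one achieves 7:
1. Keeper goes to the upper station with crate K6 and crate M1.  [the lower station: crate K4, crate M2, crate R5, crate R7 | the upper station: crate K6, crate M1]
2. Keeper goes back to the lower station alone.  [the lower station: crate K4, crate M2, crate R5, crate R7 | the upper station: crate K6, crate M1]
3. Keeper goes to the upper station with crate M2 and crate R5.  [the lower station: crate K4, crate R7 | the upper station: crate K6, crate M1, crate M2, crate R5]
4. Keeper goes back to the lower station with crate K6.  [the lower station: crate K4, crate K6, crate R7 | the upper station: crate M1, crate M2, crate R5]
5. Keeper goes to the upper station with crate K6 and crate R7.  [the lower station: crate K4 | the upper station: crate K6, crate M1, crate M2, crate R5, crate R7]
6. Keeper goes back to the lower station with crate K6.  [the lower station: crate K4, crate K6 | the upper station: crate M1, crate M2, crate R5, crate R7]
7. Keeper goes to the upper station with crate K4 and crate K6.  [the lower station: — | the upper station: crate K4, crate K6, crate M1, crate M2, crate R5, crate R7]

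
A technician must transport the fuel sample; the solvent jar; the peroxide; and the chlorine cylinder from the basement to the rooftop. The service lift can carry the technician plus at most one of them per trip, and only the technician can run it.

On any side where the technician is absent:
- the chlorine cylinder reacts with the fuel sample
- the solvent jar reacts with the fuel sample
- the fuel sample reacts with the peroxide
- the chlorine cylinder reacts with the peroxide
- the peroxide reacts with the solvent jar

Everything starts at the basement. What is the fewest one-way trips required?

Whatever the first load, the items left behind include a forbidden pair without the technician. No opening move is safe, so no plan exists.

impossible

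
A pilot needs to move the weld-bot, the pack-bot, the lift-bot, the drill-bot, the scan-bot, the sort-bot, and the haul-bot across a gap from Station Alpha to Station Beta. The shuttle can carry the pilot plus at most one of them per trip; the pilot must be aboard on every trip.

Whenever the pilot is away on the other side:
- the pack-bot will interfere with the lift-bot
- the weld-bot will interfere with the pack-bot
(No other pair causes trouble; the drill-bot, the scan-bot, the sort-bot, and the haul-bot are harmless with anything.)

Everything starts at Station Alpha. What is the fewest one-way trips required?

Counting alone: the pilot can take at most 1 across per trip to Station Beta, so moving all 7 needs at least 7 loaded trips out, with a return between consecutive ones — at least 13 crossings.
The safety rule pushes this higher. Following every safe sequence of crossings, the most of the 7 that can be at Station Beta as the shuttle arrives there on crossing 13 is 6 — never all 7.
So no plan with fewer than 15 crossings exists, and this one achieves 15:
1. Pilot goes to Station Beta with the pack-bot.  [Station Alpha: the drill-bot, the haul-bot, the lift-bot, the scan-bot, the sort-bot, the weld-bot | Station Beta: the pack-bot]
2. Pilot goes back to Station Alpha alone.  [Station Alpha: the drill-bot, the haul-bot, the lift-bot, the scan-bot, the sort-bot, the weld-bot | Station Beta: the pack-bot]
3. Pilot goes to Station Beta with the weld-bot.  [Station Alpha: the drill-bot, the haul-bot, the lift-bot, the scan-bot, the sort-bot | Station Beta: the pack-bot, the weld-bot]
4. Pilot goes back to Station Alpha with the pack-bot.  [Station Alpha: the drill-bot, the haul-bot, the lift-bot, the pack-bot, the scan-bot, the sort-bot | Station Beta: the weld-bot]
5. Pilot goes to Station Beta with the lift-bot.  [Station Alpha: the drill-bot, the haul-bot, the pack-bot, the scan-bot, the sort-bot | Station Beta: the lift-bot, the weld-bot]
6. Pilot goes back to Station Alpha alone.  [Station Alpha: the drill-bot, the haul-bot, the pack-bot, the scan-bot, the sort-bot | Station Beta: the lift-bot, the weld-bot]
7. Pilot goes to Station Beta with the drill-bot.  [Station Alpha: the haul-bot, the pack-bot, the scan-bot, the sort-bot | Station Beta: the drill-bot, the lift-bot, the weld-bot]
8. Pilot goes back to Station Alpha alone.  [Station Alpha: the haul-bot, the pack-bot, the scan-bot, the sort-bot | Station Beta: the drill-bot, the lift-bot, the weld-bot]
9. Pilot goes to Station Beta with the scan-bot.  [Station Alpha: the haul-bot, the pack-bot, the sort-bot | Station Beta: the drill-bot, the lift-bot, the scan-bot, the weld-bot]
10. Pilot goes back to Station Alpha alone.  [Station Alpha: the haul-bot, the pack-bot, the sort-bot | Station Beta: the drill-bot, the lift-bot, the scan-bot, the weld-bot]
11. Pilot goes to Station Beta with the sort-bot.  [Station Alpha: the haul-bot, the pack-bot | Station Beta: the drill-bot, the lift-bot, the scan-bot, the sort-bot, the weld-bot]
12. Pilot goes back to Station Alpha alone.  [Station Alpha: the haul-bot, the pack-bot | Station Beta: the drill-bot, the lift-bot, the scan-bot, the sort-bot, the weld-bot]
13. Pilot goes to Station Beta with the haul-bot.  [Station Alpha: the pack-bot | Station Beta: the drill-bot, the haul-bot, the lift-bot, the scan-bot, the sort-bot, the weld-bot]
14. Pilot goes back to Station Alpha alone.  [Station Alpha: the pack-bot | Station Beta: the drill-bot, the haul-bot, the lift-bot, the scan-bot, the sort-bot, the weld-bot]
15. Pilot goes to Station Beta with the pack-bot.  [Station Alpha: — | Station Beta: the drill-bot, the haul-bot, the lift-bot, the pack-bot, the scan-bot, the sort-bot, the weld-bot]

15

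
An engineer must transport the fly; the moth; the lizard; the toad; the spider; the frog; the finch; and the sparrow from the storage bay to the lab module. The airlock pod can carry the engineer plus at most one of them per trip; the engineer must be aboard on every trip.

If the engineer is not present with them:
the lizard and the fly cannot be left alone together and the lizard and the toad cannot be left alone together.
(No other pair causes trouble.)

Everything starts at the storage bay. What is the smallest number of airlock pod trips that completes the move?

Counting alone: the engineer can take at most 1 across per trip to the lab module, so moving all 8 needs at least 8 loaded trips out, with a return between consecutive ones — at least 15 crossings.
The safety rule pushes this higher. Following every safe sequence of crossings, the most of the 8 that can be at the lab module as the airlock pod arrives there on crossing 15 is 7 — never all 8.
So no plan with fewer than 17 crossings exists, and this one achieves 17:
1. Engineer goes to the lab module with the lizard.
2. Engineer goes back to the storage bay alone.
3. Engineer goes to the lab module with the fly.
4. Engineer goes back to the storage bay with the lizard.
5. Engineer goes to the lab module with the toad.
6. Engineer goes back to the storage bay alone.
7. Engineer goes to the lab module with the moth.
8. Engineer goes back to the storage bay alone.
9. Engineer goes to the lab module with the spider.
10. Engineer goes back to the storage bay alone.
11. Engineer goes to the lab module with the frog.
12. Engineer goes back to the storage bay alone.
13. Engineer goes to the lab module with the finch.
14. Engineer goes back to the storage bay alone.
15. Engineer goes to the lab module with the sparrow.
16. Engineer goes back to the storage bay alone.
17. Engineer goes to the lab module with the lizard.

17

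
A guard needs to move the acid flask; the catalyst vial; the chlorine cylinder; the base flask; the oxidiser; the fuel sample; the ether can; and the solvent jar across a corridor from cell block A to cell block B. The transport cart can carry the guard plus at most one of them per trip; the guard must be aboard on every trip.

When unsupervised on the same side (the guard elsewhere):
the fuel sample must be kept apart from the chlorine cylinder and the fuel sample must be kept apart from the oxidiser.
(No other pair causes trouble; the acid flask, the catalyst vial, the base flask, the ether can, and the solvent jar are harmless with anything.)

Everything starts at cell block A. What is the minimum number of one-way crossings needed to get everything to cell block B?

17

Counting alone: the guard can take at most 1 across per trip to cell block B, so moving all 8 needs at least 8 loaded trips out, with a return between consecutive ones — at least 15 crossings.
The safety rule pushes this higher. Following every safe sequence of crossings, the most of the 8 that can be at cell block B as the transport cart arrives there on crossing 15 is 7 — never all 8.
So no plan with fewer than 17 crossings exists, and this one achieves 17:
1. Guard goes to cell block B with the fuel sample.
2. Guard goes back to cell block A alone.
3. Guard goes to cell block B with the acid flask.
4. Guard goes back to cell block A alone.
5. Guard goes to cell block B with the catalyst vial.
6. Guard goes back to cell block A alone.
7. Guard goes to cell block B with the chlorine cylinder.
8. Guard goes back to cell block A with the fuel sample.
9. Guard goes to cell block B with the oxidiser.
10. Guard goes back to cell block A alone.
11. Guard goes to cell block B with the base flask.
12. Guard goes back to cell block A alone.
13. Guard goes to cell block B with the ether can.
14. Guard goes back to cell block A alone.
15. Guard goes to cell block B with the solvent jar.
16. Guard goes back to cell block A alone.
17. Guard goes to cell block B with the fuel sample.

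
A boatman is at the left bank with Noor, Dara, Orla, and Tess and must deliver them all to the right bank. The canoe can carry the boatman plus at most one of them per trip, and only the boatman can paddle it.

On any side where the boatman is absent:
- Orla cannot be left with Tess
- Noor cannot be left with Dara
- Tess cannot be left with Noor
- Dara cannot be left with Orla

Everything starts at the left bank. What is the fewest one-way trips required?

impossible

Whatever the first load, the items left behind include a forbidden pair without the boatman. No opening move is safe, so no plan exists.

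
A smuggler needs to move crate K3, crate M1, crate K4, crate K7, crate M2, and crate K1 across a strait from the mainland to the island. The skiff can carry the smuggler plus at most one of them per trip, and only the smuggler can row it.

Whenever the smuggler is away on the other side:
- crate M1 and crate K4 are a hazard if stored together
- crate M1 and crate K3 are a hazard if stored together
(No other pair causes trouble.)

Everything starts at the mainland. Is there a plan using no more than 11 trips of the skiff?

Counting alone: the smuggler can take at most 1 across per trip to the island, so moving all 6 needs at least 6 loaded trips out, with a return between consecutive ones — at least 11 crossings.
The safety rule pushes this higher. Following every safe sequence of crossings, the most of the 6 that can be at the island as the skiff arrives there on crossing 11 is 5 — never all 6.
So the move cannot be finished within 11 crossings. (The shortest complete plan takes 13:)
1. Smuggler goes to the island with crate M1.
2. Smuggler goes back to the mainland alone.
3. Smuggler goes to the island with crate K3.
4. Smuggler goes back to the mainland with crate M1.
5. Smuggler goes to the island with crate K4.
6. Smuggler goes back to the mainland alone.
7. Smuggler goes to the island with crate K7.
8. Smuggler goes back to the mainland alone.
9. Smuggler goes to the island with crate M2.
10. Smuggler goes back to the mainland alone.
11. Smuggler goes to the island with crate K1.
12. Smuggler goes back to the mainland alone.
13. Smuggler goes to the island with crate M1.

No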